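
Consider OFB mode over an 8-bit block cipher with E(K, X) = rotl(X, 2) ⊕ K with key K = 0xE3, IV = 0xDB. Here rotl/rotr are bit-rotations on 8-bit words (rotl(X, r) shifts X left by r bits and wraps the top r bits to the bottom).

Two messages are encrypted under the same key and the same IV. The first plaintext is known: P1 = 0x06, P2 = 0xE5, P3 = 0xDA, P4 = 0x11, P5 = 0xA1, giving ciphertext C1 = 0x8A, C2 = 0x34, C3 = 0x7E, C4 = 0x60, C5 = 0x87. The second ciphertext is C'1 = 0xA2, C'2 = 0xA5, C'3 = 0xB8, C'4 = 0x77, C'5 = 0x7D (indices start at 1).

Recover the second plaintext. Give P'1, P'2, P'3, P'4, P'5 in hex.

In OFB with a reused IV, both messages share the same keystream S_i, so C_i ⊕ C'_i = P_i ⊕ P'_i and thus P'_i = P_i ⊕ C_i ⊕ C'_i.
P'1: 0x06 ⊕ 0x8A ⊕ 0xA2 = 0x2E.
P'2: 0xE5 ⊕ 0x34 ⊕ 0xA5 = 0x74.
P'3: 0xDA ⊕ 0x7E ⊕ 0xB8 = 0x1C.
P'4: 0x11 ⊕ 0x60 ⊕ 0x77 = 0x06.
P'5: 0xA1 ⊕ 0x87 ⊕ 0x7D = 0x5B.

P'1 = 0x2E, P'2 = 0x74, P'3 = 0x1C, P'4 = 0x06, P'5 = 0x5B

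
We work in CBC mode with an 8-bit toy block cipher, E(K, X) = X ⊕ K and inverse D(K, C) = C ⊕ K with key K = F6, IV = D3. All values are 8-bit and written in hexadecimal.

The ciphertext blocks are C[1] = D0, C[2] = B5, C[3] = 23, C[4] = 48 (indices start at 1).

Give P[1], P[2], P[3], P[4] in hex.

P[1] = F5, P[2] = 93, P[3] = 60, P[4] = 9D

CBC decryption: P_i = D(K, C_i) ⊕ C_{i−1}, with C_{0} = IV.
P[1]: D(K, D0) = 26; 26 ⊕ D3 = F5.
P[2]: D(K, B5) = 43; 43 ⊕ D0 = 93.
P[3]: D(K, 23) = D5; D5 ⊕ B5 = 60.
P[4]: D(K, 48) = BE; BE ⊕ 23 = 9D.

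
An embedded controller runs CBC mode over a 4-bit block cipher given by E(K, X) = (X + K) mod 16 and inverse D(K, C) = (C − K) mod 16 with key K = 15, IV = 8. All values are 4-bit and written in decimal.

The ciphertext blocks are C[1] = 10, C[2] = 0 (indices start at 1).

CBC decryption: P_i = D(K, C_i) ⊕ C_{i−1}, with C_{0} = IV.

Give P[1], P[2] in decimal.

P[1]: D(K, 10) = 11; 11 ⊕ 8 = 3.
P[2]: D(K, 0) = 1; 1 ⊕ 10 = 11.

P[1] = 3, P[2] = 11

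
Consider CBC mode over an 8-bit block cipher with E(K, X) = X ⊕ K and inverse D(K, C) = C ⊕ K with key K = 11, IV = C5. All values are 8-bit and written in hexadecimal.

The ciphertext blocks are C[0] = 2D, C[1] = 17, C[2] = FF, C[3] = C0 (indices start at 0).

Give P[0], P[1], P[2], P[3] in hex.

P[0] = F9, P[1] = 2B, P[2] = F9, P[3] = 2E

CBC decryption: P_i = D(K, C_i) ⊕ C_{i−1}, with C_{−1} = IV.
P[0]: D(K, 2D) = 3C; 3C ⊕ C5 = F9.
P[1]: D(K, 17) = 06; 06 ⊕ 2D = 2B.
P[2]: D(K, FF) = EE; EE ⊕ 17 = F9.
P[3]: D(K, C0) = D1; D1 ⊕ FF = 2E.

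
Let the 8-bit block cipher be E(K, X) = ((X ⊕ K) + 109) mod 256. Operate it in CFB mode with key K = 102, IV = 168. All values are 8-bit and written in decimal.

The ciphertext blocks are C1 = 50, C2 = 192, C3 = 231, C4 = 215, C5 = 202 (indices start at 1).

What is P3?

CFB decryption: P_i = C_i ⊕ E(K, C_{i−1}), with C_{0} = IV.
P3: E(K, 192) = 19; 231 ⊕ 19 = 244.

P3 = 244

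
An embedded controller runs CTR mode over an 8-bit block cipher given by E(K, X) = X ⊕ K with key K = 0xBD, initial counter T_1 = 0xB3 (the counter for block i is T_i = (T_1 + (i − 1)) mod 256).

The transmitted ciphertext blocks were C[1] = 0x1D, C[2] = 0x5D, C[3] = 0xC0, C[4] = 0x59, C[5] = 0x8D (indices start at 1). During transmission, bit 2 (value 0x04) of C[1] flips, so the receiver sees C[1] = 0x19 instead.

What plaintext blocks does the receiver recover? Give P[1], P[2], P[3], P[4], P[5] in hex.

CTR decryption: S_i = E(K, T_i) where T_i is the counter for block i; P_i = C_i ⊕ S_i.
Only C[1] changed, to 0x19. In CTR, a change in C_i flips the same bit in P_i only; the keystream is unaffected. Decrypting the received ciphertext:
P[1]: T = 0xB3, S = E(K, T) = 0x0E; 0x19 ⊕ 0x0E = 0x17.
P[2]: T = 0xB4, S = E(K, T) = 0x09; 0x5D ⊕ 0x09 = 0x54.
P[3]: T = 0xB5, S = E(K, T) = 0x08; 0xC0 ⊕ 0x08 = 0xC8.
P[4]: T = 0xB6, S = E(K, T) = 0x0B; 0x59 ⊕ 0x0B = 0x52.
P[5]: T = 0xB7, S = E(K, T) = 0x0A; 0x8D ⊕ 0x0A = 0x87.
Blocks that differ from the original plaintext: P[1].

P[1] = 0x17, P[2] = 0x54, P[3] = 0xC8, P[4] = 0x52, P[5] = 0x87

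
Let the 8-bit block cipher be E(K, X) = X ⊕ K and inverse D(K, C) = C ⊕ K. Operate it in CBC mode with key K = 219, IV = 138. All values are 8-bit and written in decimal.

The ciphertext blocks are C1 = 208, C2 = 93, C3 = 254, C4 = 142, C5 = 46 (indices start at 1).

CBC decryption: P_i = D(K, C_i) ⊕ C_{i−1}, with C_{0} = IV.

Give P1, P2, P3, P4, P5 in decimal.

P1: D(K, 208) = 11; 11 ⊕ 138 = 129.
P2: D(K, 93) = 134; 134 ⊕ 208 = 86.
P3: D(K, 254) = 37; 37 ⊕ 93 = 120.
P4: D(K, 142) = 85; 85 ⊕ 254 = 171.
P5: D(K, 46) = 245; 245 ⊕ 142 = 123.

P1 = 129, P2 = 86, P3 = 120, P4 = 171, P5 = 123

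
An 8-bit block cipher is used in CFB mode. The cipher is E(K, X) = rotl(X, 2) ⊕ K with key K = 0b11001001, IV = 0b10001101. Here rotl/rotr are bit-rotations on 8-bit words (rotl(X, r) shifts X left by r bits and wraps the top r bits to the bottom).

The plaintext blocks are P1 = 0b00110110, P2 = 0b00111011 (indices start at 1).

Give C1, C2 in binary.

C1 = 0b11001001, C2 = 0b11010101

CFB encryption: C_i = P_i ⊕ E(K, C_{i−1}), with C_{0} = IV.
C1: E(K, 0b10001101) = 0b11111111; 0b00110110 ⊕ 0b11111111 = 0b11001001.
C2: E(K, 0b11001001) = 0b11101110; 0b00111011 ⊕ 0b11101110 = 0b11010101.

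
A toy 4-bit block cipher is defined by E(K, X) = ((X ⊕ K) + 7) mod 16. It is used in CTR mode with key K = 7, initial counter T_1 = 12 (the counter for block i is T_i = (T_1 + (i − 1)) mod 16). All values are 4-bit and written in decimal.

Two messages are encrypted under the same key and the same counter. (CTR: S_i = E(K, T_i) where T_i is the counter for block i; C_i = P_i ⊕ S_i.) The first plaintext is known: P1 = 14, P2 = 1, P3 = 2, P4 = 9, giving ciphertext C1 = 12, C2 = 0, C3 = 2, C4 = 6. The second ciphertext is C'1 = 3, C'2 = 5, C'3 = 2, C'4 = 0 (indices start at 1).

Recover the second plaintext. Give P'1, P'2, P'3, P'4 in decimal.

P'1 = 1, P'2 = 4, P'3 = 2, P'4 = 15

In CTR with a reused counter, both messages share the same keystream S_i, so C_i ⊕ C'_i = P_i ⊕ P'_i and thus P'_i = P_i ⊕ C_i ⊕ C'_i.
P'1: 14 ⊕ 12 ⊕ 3 = 1.
P'2: 1 ⊕ 0 ⊕ 5 = 4.
P'3: 2 ⊕ 2 ⊕ 2 = 2.
P'4: 9 ⊕ 6 ⊕ 0 = 15.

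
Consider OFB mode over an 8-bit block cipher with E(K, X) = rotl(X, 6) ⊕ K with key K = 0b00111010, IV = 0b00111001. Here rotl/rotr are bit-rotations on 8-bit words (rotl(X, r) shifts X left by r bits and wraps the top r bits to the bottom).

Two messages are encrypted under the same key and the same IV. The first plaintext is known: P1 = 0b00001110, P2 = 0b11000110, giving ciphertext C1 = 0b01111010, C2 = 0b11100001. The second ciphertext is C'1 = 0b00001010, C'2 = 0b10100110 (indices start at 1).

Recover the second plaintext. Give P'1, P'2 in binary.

P'1 = 0b01111110, P'2 = 0b10000001

In OFB with a reused IV, both messages share the same keystream S_i, so C_i ⊕ C'_i = P_i ⊕ P'_i and thus P'_i = P_i ⊕ C_i ⊕ C'_i.
P'1: 0b00001110 ⊕ 0b01111010 ⊕ 0b00001010 = 0b01111110.
P'2: 0b11000110 ⊕ 0b11100001 ⊕ 0b10100110 = 0b10000001.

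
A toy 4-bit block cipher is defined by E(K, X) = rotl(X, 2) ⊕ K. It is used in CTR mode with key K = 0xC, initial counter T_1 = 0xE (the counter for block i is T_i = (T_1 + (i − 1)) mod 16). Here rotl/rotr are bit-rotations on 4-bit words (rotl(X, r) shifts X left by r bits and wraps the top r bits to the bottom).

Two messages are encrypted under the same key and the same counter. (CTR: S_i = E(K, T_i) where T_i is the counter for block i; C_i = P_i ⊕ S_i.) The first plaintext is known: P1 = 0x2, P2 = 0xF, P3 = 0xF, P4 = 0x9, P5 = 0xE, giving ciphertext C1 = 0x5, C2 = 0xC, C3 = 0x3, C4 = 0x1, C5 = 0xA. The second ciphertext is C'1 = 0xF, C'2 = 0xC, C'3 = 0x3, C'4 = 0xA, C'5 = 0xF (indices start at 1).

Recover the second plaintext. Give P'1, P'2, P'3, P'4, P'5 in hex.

In CTR with a reused counter, both messages share the same keystream S_i, so C_i ⊕ C'_i = P_i ⊕ P'_i and thus P'_i = P_i ⊕ C_i ⊕ C'_i.
P'1: 0x2 ⊕ 0x5 ⊕ 0xF = 0x8.
P'2: 0xF ⊕ 0xC ⊕ 0xC = 0xF.
P'3: 0xF ⊕ 0x3 ⊕ 0x3 = 0xF.
P'4: 0x9 ⊕ 0x1 ⊕ 0xA = 0x2.
P'5: 0xE ⊕ 0xA ⊕ 0xF = 0xB.

P'1 = 0x8, P'2 = 0xF, P'3 = 0xF, P'4 = 0x2, P'5 = 0xB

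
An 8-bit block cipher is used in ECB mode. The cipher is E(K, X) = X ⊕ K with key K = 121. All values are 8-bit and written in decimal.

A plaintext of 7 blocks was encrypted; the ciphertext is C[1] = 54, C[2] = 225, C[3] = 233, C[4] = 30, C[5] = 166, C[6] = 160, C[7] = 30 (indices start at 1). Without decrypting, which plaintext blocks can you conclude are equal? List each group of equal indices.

P[4] = P[7]

ECB encrypts each block independently with the same key, so equal ciphertext blocks imply equal plaintext blocks.
C[4] = C[7] = 30, so P[4] = P[7].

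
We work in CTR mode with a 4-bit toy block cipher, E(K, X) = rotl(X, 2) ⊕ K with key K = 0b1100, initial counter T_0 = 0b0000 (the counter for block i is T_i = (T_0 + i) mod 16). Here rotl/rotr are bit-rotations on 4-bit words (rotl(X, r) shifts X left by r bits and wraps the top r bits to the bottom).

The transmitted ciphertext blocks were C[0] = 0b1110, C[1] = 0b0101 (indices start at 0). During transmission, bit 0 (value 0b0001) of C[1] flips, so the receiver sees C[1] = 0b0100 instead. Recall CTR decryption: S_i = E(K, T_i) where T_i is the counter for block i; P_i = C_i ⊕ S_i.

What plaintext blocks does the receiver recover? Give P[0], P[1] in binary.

Only C[1] changed, to 0b0100. In CTR, a change in C_i flips the same bit in P_i only; the keystream is unaffected. Decrypting the received ciphertext:
P[0]: T = 0b0000, S = E(K, T) = 0b1100; 0b1110 ⊕ 0b1100 = 0b0010.
P[1]: T = 0b0001, S = E(K, T) = 0b1000; 0b0100 ⊕ 0b1000 = 0b1100.
Blocks that differ from the original plaintext: P[1].

P[0] = 0b0010, P[1] = 0b1100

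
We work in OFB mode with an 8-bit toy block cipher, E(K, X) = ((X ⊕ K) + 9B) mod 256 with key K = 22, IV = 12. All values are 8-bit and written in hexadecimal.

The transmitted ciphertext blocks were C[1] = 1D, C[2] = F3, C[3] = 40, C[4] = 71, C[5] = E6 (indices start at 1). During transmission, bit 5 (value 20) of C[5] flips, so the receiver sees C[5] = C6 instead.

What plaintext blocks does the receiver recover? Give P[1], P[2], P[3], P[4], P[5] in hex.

P[1] = D6, P[2] = 77, P[3] = 01, P[4] = 8F, P[5] = B1

OFB decryption: S_i = E(K, S_{i−1}) with S_{0} = IV; P_i = C_i ⊕ S_i.
Only C[5] changed, to C6. In OFB, a change in C_i flips the same bit in P_i only; the keystream is unaffected. Decrypting the received ciphertext:
P[1]: S = E(K, 12) = CB; 1D ⊕ CB = D6.
P[2]: S = E(K, CB) = 84; F3 ⊕ 84 = 77.
P[3]: S = E(K, 84) = 41; 40 ⊕ 41 = 01.
P[4]: S = E(K, 41) = FE; 71 ⊕ FE = 8F.
P[5]: S = E(K, FE) = 77; C6 ⊕ 77 = B1.
Blocks that differ from the original plaintext: P[5].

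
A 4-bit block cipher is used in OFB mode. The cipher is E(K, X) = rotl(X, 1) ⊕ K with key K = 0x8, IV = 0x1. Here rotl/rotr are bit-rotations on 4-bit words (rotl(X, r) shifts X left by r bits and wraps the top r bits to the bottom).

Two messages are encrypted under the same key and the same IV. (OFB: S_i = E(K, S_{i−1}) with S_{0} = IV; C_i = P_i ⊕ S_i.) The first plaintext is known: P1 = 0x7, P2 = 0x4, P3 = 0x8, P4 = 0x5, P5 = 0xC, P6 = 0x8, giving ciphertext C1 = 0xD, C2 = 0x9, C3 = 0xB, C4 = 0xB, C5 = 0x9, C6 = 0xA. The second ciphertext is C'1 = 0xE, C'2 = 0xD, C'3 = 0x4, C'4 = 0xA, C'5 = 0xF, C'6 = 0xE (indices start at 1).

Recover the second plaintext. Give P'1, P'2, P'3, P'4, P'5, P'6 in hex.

In OFB with a reused IV, both messages share the same keystream S_i, so C_i ⊕ C'_i = P_i ⊕ P'_i and thus P'_i = P_i ⊕ C_i ⊕ C'_i.
P'1: 0x7 ⊕ 0xD ⊕ 0xE = 0x4.
P'2: 0x4 ⊕ 0x9 ⊕ 0xD = 0x0.
P'3: 0x8 ⊕ 0xB ⊕ 0x4 = 0x7.
P'4: 0x5 ⊕ 0xB ⊕ 0xA = 0x4.
P'5: 0xC ⊕ 0x9 ⊕ 0xF = 0xA.
P'6: 0x8 ⊕ 0xA ⊕ 0xE = 0xC.

P'1 = 0x4, P'2 = 0x0, P'3 = 0x7, P'4 = 0x4, P'5 = 0xA, P'6 = 0xC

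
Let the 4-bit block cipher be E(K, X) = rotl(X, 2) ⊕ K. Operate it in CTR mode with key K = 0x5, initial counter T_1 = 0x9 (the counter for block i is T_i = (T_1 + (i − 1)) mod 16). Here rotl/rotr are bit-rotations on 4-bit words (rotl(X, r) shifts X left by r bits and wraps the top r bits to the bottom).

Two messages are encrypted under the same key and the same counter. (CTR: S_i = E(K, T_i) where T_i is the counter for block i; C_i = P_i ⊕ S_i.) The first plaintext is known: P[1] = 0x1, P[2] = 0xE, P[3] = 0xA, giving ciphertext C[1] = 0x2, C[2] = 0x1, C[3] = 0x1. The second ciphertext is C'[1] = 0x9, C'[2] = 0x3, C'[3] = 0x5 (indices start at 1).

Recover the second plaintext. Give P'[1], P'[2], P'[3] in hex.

P'[1] = 0xA, P'[2] = 0xC, P'[3] = 0xE

In CTR with a reused counter, both messages share the same keystream S_i, so C_i ⊕ C'_i = P_i ⊕ P'_i and thus P'_i = P_i ⊕ C_i ⊕ C'_i.
P'[1]: 0x1 ⊕ 0x2 ⊕ 0x9 = 0xA.
P'[2]: 0xE ⊕ 0x1 ⊕ 0x3 = 0xC.
P'[3]: 0xA ⊕ 0x1 ⊕ 0x5 = 0xE.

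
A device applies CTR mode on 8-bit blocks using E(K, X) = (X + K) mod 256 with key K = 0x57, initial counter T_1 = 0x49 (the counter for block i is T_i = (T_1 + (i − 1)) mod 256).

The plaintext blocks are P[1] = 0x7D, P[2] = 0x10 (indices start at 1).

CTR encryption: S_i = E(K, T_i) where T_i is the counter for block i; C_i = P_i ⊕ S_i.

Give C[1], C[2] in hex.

C[1] = 0xDD, C[2] = 0xB1

C[1]: T = 0x49, S = E(K, T) = 0xA0; 0x7D ⊕ 0xA0 = 0xDD.
C[2]: T = 0x4A, S = E(K, T) = 0xA1; 0x10 ⊕ 0xA1 = 0xB1.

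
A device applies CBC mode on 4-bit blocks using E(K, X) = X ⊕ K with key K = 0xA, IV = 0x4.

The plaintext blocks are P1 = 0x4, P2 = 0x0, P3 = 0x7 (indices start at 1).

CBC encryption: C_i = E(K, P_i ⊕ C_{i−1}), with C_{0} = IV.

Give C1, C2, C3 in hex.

C1 = 0xA, C2 = 0x0, C3 = 0xD

C1: P1 ⊕ 0x4 = 0x0; E(K, 0x0) = 0xA.
C2: P2 ⊕ 0xA = 0xA; E(K, 0xA) = 0x0.
C3: P3 ⊕ 0x0 = 0x7; E(K, 0x7) = 0xD.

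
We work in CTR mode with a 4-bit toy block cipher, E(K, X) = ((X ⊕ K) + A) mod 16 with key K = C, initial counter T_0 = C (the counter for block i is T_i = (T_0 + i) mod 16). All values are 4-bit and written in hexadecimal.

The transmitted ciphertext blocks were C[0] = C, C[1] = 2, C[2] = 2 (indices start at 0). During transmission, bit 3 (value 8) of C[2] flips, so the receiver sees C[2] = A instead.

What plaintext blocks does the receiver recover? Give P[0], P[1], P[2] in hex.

CTR decryption: S_i = E(K, T_i) where T_i is the counter for block i; P_i = C_i ⊕ S_i.
Only C[2] changed, to A. In CTR, a change in C_i flips the same bit in P_i only; the keystream is unaffected. Decrypting the received ciphertext:
P[0]: T = C, S = E(K, T) = A; C ⊕ A = 6.
P[1]: T = D, S = E(K, T) = B; 2 ⊕ B = 9.
P[2]: T = E, S = E(K, T) = C; A ⊕ C = 6.
Blocks that differ from the original plaintext: P[2].

P[0] = 6, P[1] = 9, P[2] = 6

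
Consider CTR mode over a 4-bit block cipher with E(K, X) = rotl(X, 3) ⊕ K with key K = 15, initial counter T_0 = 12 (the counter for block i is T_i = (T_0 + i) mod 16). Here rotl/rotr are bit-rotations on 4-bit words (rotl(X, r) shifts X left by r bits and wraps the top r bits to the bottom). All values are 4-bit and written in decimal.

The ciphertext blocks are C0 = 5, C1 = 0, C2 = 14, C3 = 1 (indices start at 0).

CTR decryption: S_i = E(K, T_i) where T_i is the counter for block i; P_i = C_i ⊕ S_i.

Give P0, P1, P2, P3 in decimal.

P0 = 12, P1 = 1, P2 = 6, P3 = 1

P0: T = 12, S = E(K, T) = 9; 5 ⊕ 9 = 12.
P1: T = 13, S = E(K, T) = 1; 0 ⊕ 1 = 1.
P2: T = 14, S = E(K, T) = 8; 14 ⊕ 8 = 6.
P3: T = 15, S = E(K, T) = 0; 1 ⊕ 0 = 1.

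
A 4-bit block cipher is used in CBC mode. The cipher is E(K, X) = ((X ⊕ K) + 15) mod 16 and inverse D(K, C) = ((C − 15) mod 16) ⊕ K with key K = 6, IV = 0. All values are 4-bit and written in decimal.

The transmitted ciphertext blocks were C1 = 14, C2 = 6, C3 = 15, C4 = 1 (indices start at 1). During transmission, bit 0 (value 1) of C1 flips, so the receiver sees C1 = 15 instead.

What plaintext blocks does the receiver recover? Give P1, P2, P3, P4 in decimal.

P1 = 6, P2 = 14, P3 = 0, P4 = 11

CBC decryption: P_i = D(K, C_i) ⊕ C_{i−1}, with C_{0} = IV.
Only C1 changed, to 15. In CBC, a change in C_i garbles P_i and flips the same bit in P_{i+1}. Decrypting the received ciphertext:
P1: D(K, 15) = 6; 6 ⊕ 0 = 6.
P2: D(K, 6) = 1; 1 ⊕ 15 = 14.
P3: D(K, 15) = 6; 6 ⊕ 6 = 0.
P4: D(K, 1) = 4; 4 ⊕ 15 = 11.
Blocks that differ from the original plaintext: P1, P2.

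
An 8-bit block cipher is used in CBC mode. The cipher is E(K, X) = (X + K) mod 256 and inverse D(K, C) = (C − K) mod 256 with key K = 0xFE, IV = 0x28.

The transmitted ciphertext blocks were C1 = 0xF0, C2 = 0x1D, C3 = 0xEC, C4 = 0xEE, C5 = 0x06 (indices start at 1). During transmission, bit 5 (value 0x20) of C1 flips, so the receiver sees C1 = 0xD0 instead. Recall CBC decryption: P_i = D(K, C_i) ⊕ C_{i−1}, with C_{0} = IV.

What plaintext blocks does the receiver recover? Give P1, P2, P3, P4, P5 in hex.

Only C1 changed, to 0xD0. In CBC, a change in C_i garbles P_i and flips the same bit in P_{i+1}. Decrypting the received ciphertext:
P1: D(K, 0xD0) = 0xD2; 0xD2 ⊕ 0x28 = 0xFA.
P2: D(K, 0x1D) = 0x1F; 0x1F ⊕ 0xD0 = 0xCF.
P3: D(K, 0xEC) = 0xEE; 0xEE ⊕ 0x1D = 0xF3.
P4: D(K, 0xEE) = 0xF0; 0xF0 ⊕ 0xEC = 0x1C.
P5: D(K, 0x06) = 0x08; 0x08 ⊕ 0xEE = 0xE6.
Blocks that differ from the original plaintext: P1, P2.

P1 = 0xFA, P2 = 0xCF, P3 = 0xF3, P4 = 0x1C, P5 = 0xE6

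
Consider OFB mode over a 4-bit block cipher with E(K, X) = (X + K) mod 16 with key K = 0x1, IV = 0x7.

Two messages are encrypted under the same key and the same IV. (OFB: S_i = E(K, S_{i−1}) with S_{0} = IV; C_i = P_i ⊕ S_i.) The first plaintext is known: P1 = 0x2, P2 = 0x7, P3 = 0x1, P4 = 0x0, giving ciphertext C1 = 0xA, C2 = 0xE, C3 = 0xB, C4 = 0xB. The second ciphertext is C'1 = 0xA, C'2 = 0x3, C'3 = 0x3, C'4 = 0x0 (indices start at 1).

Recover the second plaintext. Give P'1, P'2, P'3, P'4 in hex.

In OFB with a reused IV, both messages share the same keystream S_i, so C_i ⊕ C'_i = P_i ⊕ P'_i and thus P'_i = P_i ⊕ C_i ⊕ C'_i.
P'1: 0x2 ⊕ 0xA ⊕ 0xA = 0x2.
P'2: 0x7 ⊕ 0xE ⊕ 0x3 = 0xA.
P'3: 0x1 ⊕ 0xB ⊕ 0x3 = 0x9.
P'4: 0x0 ⊕ 0xB ⊕ 0x0 = 0xB.

P'1 = 0x2, P'2 = 0xA, P'3 = 0x9, P'4 = 0xB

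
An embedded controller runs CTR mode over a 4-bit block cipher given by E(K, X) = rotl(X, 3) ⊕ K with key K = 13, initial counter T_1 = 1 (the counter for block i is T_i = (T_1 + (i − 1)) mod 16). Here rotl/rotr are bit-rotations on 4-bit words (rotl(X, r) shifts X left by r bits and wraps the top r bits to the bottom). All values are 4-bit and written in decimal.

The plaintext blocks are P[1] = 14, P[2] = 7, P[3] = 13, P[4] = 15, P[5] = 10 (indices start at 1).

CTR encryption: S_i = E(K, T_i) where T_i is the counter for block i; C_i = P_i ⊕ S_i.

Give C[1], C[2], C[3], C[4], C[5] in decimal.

C[1] = 11, C[2] = 11, C[3] = 9, C[4] = 0, C[5] = 13

C[1]: T = 1, S = E(K, T) = 5; 14 ⊕ 5 = 11.
C[2]: T = 2, S = E(K, T) = 12; 7 ⊕ 12 = 11.
C[3]: T = 3, S = E(K, T) = 4; 13 ⊕ 4 = 9.
C[4]: T = 4, S = E(K, T) = 15; 15 ⊕ 15 = 0.
C[5]: T = 5, S = E(K, T) = 7; 10 ⊕ 7 = 13.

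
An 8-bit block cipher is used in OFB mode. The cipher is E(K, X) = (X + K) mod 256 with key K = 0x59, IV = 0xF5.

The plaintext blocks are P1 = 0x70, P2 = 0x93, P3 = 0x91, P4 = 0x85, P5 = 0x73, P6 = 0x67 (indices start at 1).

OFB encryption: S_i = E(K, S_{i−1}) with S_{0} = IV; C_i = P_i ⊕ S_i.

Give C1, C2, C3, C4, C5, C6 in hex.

C1: S = E(K, 0xF5) = 0x4E; 0x70 ⊕ 0x4E = 0x3E.
C2: S = E(K, 0x4E) = 0xA7; 0x93 ⊕ 0xA7 = 0x34.
C3: S = E(K, 0xA7) = 0x00; 0x91 ⊕ 0x00 = 0x91.
C4: S = E(K, 0x00) = 0x59; 0x85 ⊕ 0x59 = 0xDC.
C5: S = E(K, 0x59) = 0xB2; 0x73 ⊕ 0xB2 = 0xC1.
C6: S = E(K, 0xB2) = 0x0B; 0x67 ⊕ 0x0B = 0x6C.

C1 = 0x3E, C2 = 0x34, C3 = 0x91, C4 = 0xDC, C5 = 0xC1, C6 = 0x6C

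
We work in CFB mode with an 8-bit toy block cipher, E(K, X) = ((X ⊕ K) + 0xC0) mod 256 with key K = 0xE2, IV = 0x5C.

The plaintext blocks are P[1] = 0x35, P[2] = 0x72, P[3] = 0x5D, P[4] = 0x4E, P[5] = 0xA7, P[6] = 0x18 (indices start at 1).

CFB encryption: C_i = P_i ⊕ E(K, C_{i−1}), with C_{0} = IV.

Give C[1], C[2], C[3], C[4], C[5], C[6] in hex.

C[1] = 0x4B, C[2] = 0x1B, C[3] = 0xE4, C[4] = 0x88, C[5] = 0x8D, C[6] = 0x37

C[1]: E(K, 0x5C) = 0x7E; 0x35 ⊕ 0x7E = 0x4B.
C[2]: E(K, 0x4B) = 0x69; 0x72 ⊕ 0x69 = 0x1B.
C[3]: E(K, 0x1B) = 0xB9; 0x5D ⊕ 0xB9 = 0xE4.
C[4]: E(K, 0xE4) = 0xC6; 0x4E ⊕ 0xC6 = 0x88.
C[5]: E(K, 0x88) = 0x2A; 0xA7 ⊕ 0x2A = 0x8D.
C[6]: E(K, 0x8D) = 0x2F; 0x18 ⊕ 0x2F = 0x37.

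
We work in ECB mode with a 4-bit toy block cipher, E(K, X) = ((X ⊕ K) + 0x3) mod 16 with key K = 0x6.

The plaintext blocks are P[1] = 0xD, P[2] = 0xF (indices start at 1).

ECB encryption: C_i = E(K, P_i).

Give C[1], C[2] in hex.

C[1]: E(K, 0xD) = 0xE.
C[2]: E(K, 0xF) = 0xC.

C[1] = 0xE, C[2] = 0xC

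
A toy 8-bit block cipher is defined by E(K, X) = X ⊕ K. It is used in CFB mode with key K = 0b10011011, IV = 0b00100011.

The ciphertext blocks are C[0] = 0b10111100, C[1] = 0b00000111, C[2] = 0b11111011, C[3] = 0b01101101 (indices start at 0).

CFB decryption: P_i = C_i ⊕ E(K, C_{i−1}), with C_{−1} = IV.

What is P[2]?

P[2]: E(K, 0b00000111) = 0b10011100; 0b11111011 ⊕ 0b10011100 = 0b01100111.

P[2] = 0b01100111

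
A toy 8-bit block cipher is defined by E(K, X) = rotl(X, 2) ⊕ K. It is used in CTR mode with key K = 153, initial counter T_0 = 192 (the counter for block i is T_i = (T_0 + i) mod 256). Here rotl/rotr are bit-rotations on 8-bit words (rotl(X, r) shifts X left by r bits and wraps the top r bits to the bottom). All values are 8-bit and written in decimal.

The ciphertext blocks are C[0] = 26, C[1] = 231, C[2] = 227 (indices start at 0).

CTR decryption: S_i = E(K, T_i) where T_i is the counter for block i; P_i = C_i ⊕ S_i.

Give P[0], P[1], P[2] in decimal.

P[0] = 128, P[1] = 121, P[2] = 113

P[0]: T = 192, S = E(K, T) = 154; 26 ⊕ 154 = 128.
P[1]: T = 193, S = E(K, T) = 158; 231 ⊕ 158 = 121.
P[2]: T = 194, S = E(K, T) = 146; 227 ⊕ 146 = 113.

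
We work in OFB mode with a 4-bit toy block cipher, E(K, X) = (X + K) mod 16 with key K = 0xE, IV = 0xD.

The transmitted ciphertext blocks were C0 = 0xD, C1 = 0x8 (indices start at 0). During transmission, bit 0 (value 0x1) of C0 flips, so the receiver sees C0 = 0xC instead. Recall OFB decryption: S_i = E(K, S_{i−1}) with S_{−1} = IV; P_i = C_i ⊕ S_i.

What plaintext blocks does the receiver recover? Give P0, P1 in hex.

Only C0 changed, to 0xC. In OFB, a change in C_i flips the same bit in P_i only; the keystream is unaffected. Decrypting the received ciphertext:
P0: S = E(K, 0xD) = 0xB; 0xC ⊕ 0xB = 0x7.
P1: S = E(K, 0xB) = 0x9; 0x8 ⊕ 0x9 = 0x1.
Blocks that differ from the original plaintext: P0.

P0 = 0x7, P1 = 0x1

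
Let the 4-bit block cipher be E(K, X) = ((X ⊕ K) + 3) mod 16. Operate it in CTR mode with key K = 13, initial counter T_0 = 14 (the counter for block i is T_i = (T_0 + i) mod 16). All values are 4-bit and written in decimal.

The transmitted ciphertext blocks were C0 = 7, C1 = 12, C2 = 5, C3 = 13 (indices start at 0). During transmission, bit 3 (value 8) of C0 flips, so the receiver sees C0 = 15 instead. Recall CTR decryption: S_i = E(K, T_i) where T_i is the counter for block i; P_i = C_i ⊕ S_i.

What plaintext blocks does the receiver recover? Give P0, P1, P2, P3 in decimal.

P0 = 9, P1 = 9, P2 = 5, P3 = 2

Only C0 changed, to 15. In CTR, a change in C_i flips the same bit in P_i only; the keystream is unaffected. Decrypting the received ciphertext:
P0: T = 14, S = E(K, T) = 6; 15 ⊕ 6 = 9.
P1: T = 15, S = E(K, T) = 5; 12 ⊕ 5 = 9.
P2: T = 0, S = E(K, T) = 0; 5 ⊕ 0 = 5.
P3: T = 1, S = E(K, T) = 15; 13 ⊕ 15 = 2.
Blocks that differ from the original plaintext: P0.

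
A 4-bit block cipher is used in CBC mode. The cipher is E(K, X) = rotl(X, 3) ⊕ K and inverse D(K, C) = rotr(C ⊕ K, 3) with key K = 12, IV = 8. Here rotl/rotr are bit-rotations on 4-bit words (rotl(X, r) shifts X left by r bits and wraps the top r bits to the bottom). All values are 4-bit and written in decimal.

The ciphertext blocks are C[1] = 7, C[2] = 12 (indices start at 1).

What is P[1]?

P[1] = 15

CBC decryption: P_i = D(K, C_i) ⊕ C_{i−1}, with C_{0} = IV.
P[1]: D(K, 7) = 7; 7 ⊕ 8 = 15.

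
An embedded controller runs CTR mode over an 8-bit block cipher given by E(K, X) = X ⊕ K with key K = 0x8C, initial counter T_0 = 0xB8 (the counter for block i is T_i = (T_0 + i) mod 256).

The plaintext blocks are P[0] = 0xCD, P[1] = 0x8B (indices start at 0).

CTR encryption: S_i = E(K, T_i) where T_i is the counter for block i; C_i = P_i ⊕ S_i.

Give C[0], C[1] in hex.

C[0]: T = 0xB8, S = E(K, T) = 0x34; 0xCD ⊕ 0x34 = 0xF9.
C[1]: T = 0xB9, S = E(K, T) = 0x35; 0x8B ⊕ 0x35 = 0xBE.

C[0] = 0xF9, C[1] = 0xBE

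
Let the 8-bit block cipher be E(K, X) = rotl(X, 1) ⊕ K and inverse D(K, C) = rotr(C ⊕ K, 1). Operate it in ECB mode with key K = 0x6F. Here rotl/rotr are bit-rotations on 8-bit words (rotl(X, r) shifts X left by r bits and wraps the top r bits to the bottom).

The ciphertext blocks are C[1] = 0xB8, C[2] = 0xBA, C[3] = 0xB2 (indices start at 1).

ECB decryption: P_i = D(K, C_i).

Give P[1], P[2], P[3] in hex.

P[1] = 0xEB, P[2] = 0xEA, P[3] = 0xEE

P[1]: D(K, 0xB8) = 0xEB.
P[2]: D(K, 0xBA) = 0xEA.
P[3]: D(K, 0xB2) = 0xEE.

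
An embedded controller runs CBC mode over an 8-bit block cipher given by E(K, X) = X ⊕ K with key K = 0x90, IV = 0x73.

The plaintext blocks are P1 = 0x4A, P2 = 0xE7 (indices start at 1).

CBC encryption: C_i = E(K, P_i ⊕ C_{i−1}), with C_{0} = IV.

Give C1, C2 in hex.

C1: P1 ⊕ 0x73 = 0x39; E(K, 0x39) = 0xA9.
C2: P2 ⊕ 0xA9 = 0x4E; E(K, 0x4E) = 0xDE.

C1 = 0xA9, C2 = 0xDE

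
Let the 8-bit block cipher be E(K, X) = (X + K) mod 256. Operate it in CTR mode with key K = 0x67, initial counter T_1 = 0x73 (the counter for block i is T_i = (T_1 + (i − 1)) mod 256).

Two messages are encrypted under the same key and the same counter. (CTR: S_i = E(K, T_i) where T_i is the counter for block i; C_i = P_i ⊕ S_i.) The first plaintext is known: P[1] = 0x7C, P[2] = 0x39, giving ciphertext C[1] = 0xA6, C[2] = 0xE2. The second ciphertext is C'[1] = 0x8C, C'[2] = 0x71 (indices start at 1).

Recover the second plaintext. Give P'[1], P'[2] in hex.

In CTR with a reused counter, both messages share the same keystream S_i, so C_i ⊕ C'_i = P_i ⊕ P'_i and thus P'_i = P_i ⊕ C_i ⊕ C'_i.
P'[1]: 0x7C ⊕ 0xA6 ⊕ 0x8C = 0x56.
P'[2]: 0x39 ⊕ 0xE2 ⊕ 0x71 = 0xAA.

P'[1] = 0x56, P'[2] = 0xAA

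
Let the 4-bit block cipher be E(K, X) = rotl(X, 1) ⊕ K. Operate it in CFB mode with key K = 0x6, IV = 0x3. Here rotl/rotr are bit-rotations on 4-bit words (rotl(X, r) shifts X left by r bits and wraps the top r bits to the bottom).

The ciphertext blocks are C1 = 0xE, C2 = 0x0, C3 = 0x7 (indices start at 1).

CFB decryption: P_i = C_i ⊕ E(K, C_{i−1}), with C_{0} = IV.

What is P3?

P3 = 0x1

P3: E(K, 0x0) = 0x6; 0x7 ⊕ 0x6 = 0x1.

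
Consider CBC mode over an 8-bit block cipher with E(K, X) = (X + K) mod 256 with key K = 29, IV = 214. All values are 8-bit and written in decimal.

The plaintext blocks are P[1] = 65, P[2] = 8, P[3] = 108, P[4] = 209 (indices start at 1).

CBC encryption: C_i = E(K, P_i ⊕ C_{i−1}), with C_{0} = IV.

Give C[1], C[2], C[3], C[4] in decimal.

C[1]: P[1] ⊕ 214 = 151; E(K, 151) = 180.
C[2]: P[2] ⊕ 180 = 188; E(K, 188) = 217.
C[3]: P[3] ⊕ 217 = 181; E(K, 181) = 210.
C[4]: P[4] ⊕ 210 = 3; E(K, 3) = 32.

C[1] = 180, C[2] = 217, C[3] = 210, C[4] = 32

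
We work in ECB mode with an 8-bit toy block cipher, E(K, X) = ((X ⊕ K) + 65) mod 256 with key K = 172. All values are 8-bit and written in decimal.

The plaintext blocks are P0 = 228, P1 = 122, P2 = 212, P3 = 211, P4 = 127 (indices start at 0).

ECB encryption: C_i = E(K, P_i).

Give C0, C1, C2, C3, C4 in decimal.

C0 = 137, C1 = 23, C2 = 185, C3 = 192, C4 = 20

C0: E(K, 228) = 137.
C1: E(K, 122) = 23.
C2: E(K, 212) = 185.
C3: E(K, 211) = 192.
C4: E(K, 127) = 20.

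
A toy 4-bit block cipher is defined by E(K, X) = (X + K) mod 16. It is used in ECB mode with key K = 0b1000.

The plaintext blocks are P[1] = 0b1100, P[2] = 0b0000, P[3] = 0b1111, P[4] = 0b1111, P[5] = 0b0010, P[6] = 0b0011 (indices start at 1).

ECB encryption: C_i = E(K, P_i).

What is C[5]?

C[5]: E(K, 0b0010) = 0b1010.

C[5] = 0b1010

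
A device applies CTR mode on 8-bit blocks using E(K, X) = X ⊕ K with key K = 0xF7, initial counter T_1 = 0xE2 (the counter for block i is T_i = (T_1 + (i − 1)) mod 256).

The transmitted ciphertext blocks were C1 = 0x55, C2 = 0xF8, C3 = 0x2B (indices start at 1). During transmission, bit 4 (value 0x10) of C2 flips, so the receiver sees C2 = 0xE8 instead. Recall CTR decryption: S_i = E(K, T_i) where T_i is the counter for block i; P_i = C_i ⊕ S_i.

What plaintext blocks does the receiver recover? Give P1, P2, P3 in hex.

P1 = 0x40, P2 = 0xFC, P3 = 0x38

Only C2 changed, to 0xE8. In CTR, a change in C_i flips the same bit in P_i only; the keystream is unaffected. Decrypting the received ciphertext:
P1: T = 0xE2, S = E(K, T) = 0x15; 0x55 ⊕ 0x15 = 0x40.
P2: T = 0xE3, S = E(K, T) = 0x14; 0xE8 ⊕ 0x14 = 0xFC.
P3: T = 0xE4, S = E(K, T) = 0x13; 0x2B ⊕ 0x13 = 0x38.
Blocks that differ from the original plaintext: P2.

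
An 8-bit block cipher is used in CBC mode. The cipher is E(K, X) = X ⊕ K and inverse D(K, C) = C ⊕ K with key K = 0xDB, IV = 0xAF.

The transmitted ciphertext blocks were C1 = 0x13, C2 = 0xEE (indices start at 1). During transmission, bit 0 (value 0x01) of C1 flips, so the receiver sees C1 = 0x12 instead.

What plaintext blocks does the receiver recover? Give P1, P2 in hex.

CBC decryption: P_i = D(K, C_i) ⊕ C_{i−1}, with C_{0} = IV.
Only C1 changed, to 0x12. In CBC, a change in C_i garbles P_i and flips the same bit in P_{i+1}. Decrypting the received ciphertext:
P1: D(K, 0x12) = 0xC9; 0xC9 ⊕ 0xAF = 0x66.
P2: D(K, 0xEE) = 0x35; 0x35 ⊕ 0x12 = 0x27.
Blocks that differ from the original plaintext: P1, P2.

P1 = 0x66, P2 = 0x27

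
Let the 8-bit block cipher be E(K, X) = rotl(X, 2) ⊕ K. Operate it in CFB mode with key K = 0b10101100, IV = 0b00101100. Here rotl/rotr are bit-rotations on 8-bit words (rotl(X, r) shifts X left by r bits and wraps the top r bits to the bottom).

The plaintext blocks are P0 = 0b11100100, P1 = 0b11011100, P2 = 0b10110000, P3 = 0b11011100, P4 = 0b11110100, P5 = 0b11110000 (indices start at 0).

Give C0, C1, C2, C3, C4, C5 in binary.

C0 = 0b11111000, C1 = 0b10010011, C2 = 0b01010010, C3 = 0b00111001, C4 = 0b10111100, C5 = 0b10101110

CFB encryption: C_i = P_i ⊕ E(K, C_{i−1}), with C_{−1} = IV.
C0: E(K, 0b00101100) = 0b00011100; 0b11100100 ⊕ 0b00011100 = 0b11111000.
C1: E(K, 0b11111000) = 0b01001111; 0b11011100 ⊕ 0b01001111 = 0b10010011.
C2: E(K, 0b10010011) = 0b11100010; 0b10110000 ⊕ 0b11100010 = 0b01010010.
C3: E(K, 0b01010010) = 0b11100101; 0b11011100 ⊕ 0b11100101 = 0b00111001.
C4: E(K, 0b00111001) = 0b01001000; 0b11110100 ⊕ 0b01001000 = 0b10111100.
C5: E(K, 0b10111100) = 0b01011110; 0b11110000 ⊕ 0b01011110 = 0b10101110.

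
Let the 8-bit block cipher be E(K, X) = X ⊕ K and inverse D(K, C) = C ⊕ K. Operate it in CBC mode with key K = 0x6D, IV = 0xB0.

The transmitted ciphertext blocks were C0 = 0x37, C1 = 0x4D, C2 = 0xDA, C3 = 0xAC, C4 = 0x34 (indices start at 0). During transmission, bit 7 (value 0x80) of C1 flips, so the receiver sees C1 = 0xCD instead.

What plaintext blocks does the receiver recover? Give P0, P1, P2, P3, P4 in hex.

CBC decryption: P_i = D(K, C_i) ⊕ C_{i−1}, with C_{−1} = IV.
Only C1 changed, to 0xCD. In CBC, a change in C_i garbles P_i and flips the same bit in P_{i+1}. Decrypting the received ciphertext:
P0: D(K, 0x37) = 0x5A; 0x5A ⊕ 0xB0 = 0xEA.
P1: D(K, 0xCD) = 0xA0; 0xA0 ⊕ 0x37 = 0x97.
P2: D(K, 0xDA) = 0xB7; 0xB7 ⊕ 0xCD = 0x7A.
P3: D(K, 0xAC) = 0xC1; 0xC1 ⊕ 0xDA = 0x1B.
P4: D(K, 0x34) = 0x59; 0x59 ⊕ 0xAC = 0xF5.
Blocks that differ from the original plaintext: P1, P2.

P0 = 0xEA, P1 = 0x97, P2 = 0x7A, P3 = 0x1B, P4 = 0xF5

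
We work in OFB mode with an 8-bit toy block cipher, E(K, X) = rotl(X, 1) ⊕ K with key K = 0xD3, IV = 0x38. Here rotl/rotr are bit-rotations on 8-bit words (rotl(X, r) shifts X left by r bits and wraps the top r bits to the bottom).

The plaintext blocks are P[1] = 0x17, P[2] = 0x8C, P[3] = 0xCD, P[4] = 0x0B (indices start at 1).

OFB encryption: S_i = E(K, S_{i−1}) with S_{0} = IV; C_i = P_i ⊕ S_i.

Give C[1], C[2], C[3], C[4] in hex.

C[1]: S = E(K, 0x38) = 0xA3; 0x17 ⊕ 0xA3 = 0xB4.
C[2]: S = E(K, 0xA3) = 0x94; 0x8C ⊕ 0x94 = 0x18.
C[3]: S = E(K, 0x94) = 0xFA; 0xCD ⊕ 0xFA = 0x37.
C[4]: S = E(K, 0xFA) = 0x26; 0x0B ⊕ 0x26 = 0x2D.

C[1] = 0xB4, C[2] = 0x18, C[3] = 0x37, C[4] = 0x2D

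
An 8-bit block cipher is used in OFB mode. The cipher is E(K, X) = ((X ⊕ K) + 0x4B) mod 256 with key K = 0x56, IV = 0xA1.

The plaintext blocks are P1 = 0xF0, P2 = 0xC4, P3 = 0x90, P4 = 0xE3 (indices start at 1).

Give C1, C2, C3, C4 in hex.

C1 = 0xB2, C2 = 0x9B, C3 = 0xC4, C4 = 0xAE

OFB encryption: S_i = E(K, S_{i−1}) with S_{0} = IV; C_i = P_i ⊕ S_i.
C1: S = E(K, 0xA1) = 0x42; 0xF0 ⊕ 0x42 = 0xB2.
C2: S = E(K, 0x42) = 0x5F; 0xC4 ⊕ 0x5F = 0x9B.
C3: S = E(K, 0x5F) = 0x54; 0x90 ⊕ 0x54 = 0xC4.
C4: S = E(K, 0x54) = 0x4D; 0xE3 ⊕ 0x4D = 0xAE.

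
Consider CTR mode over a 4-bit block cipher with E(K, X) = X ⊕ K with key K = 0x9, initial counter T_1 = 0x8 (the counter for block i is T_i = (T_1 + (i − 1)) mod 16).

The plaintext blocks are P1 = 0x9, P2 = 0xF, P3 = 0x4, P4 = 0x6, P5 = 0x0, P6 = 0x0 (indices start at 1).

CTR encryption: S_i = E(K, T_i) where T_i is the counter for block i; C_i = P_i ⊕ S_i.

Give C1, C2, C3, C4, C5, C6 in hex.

C1: T = 0x8, S = E(K, T) = 0x1; 0x9 ⊕ 0x1 = 0x8.
C2: T = 0x9, S = E(K, T) = 0x0; 0xF ⊕ 0x0 = 0xF.
C3: T = 0xA, S = E(K, T) = 0x3; 0x4 ⊕ 0x3 = 0x7.
C4: T = 0xB, S = E(K, T) = 0x2; 0x6 ⊕ 0x2 = 0x4.
C5: T = 0xC, S = E(K, T) = 0x5; 0x0 ⊕ 0x5 = 0x5.
C6: T = 0xD, S = E(K, T) = 0x4; 0x0 ⊕ 0x4 = 0x4.

C1 = 0x8, C2 = 0xF, C3 = 0x7, C4 = 0x4, C5 = 0x5, C6 = 0x4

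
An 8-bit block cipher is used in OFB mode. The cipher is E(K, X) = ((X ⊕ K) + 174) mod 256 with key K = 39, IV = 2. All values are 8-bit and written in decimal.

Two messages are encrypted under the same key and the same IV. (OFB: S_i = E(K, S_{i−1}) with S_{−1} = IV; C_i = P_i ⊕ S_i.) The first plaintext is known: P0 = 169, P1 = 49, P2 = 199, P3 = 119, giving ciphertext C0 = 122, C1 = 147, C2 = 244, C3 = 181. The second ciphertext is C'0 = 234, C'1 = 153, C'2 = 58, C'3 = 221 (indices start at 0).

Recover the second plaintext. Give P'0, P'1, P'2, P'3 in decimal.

P'0 = 57, P'1 = 59, P'2 = 9, P'3 = 31

In OFB with a reused IV, both messages share the same keystream S_i, so C_i ⊕ C'_i = P_i ⊕ P'_i and thus P'_i = P_i ⊕ C_i ⊕ C'_i.
P'0: 169 ⊕ 122 ⊕ 234 = 57.
P'1: 49 ⊕ 147 ⊕ 153 = 59.
P'2: 199 ⊕ 244 ⊕ 58 = 9.
P'3: 119 ⊕ 181 ⊕ 221 = 31.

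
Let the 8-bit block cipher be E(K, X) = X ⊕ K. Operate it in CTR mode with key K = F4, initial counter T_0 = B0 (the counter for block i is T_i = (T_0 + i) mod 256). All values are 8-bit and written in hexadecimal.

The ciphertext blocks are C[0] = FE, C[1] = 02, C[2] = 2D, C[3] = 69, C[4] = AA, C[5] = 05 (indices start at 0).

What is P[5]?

CTR decryption: S_i = E(K, T_i) where T_i is the counter for block i; P_i = C_i ⊕ S_i.
P[5]: T = B5, S = E(K, T) = 41; 05 ⊕ 41 = 44.

P[5] = 44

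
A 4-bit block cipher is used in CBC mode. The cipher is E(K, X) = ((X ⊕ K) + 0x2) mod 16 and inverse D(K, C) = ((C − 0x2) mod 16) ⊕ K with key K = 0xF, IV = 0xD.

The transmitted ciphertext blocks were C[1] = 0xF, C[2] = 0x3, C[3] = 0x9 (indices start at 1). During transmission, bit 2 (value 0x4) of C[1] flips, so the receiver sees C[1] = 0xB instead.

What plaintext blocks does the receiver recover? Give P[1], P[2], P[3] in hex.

P[1] = 0xB, P[2] = 0x5, P[3] = 0xB

CBC decryption: P_i = D(K, C_i) ⊕ C_{i−1}, with C_{0} = IV.
Only C[1] changed, to 0xB. In CBC, a change in C_i garbles P_i and flips the same bit in P_{i+1}. Decrypting the received ciphertext:
P[1]: D(K, 0xB) = 0x6; 0x6 ⊕ 0xD = 0xB.
P[2]: D(K, 0x3) = 0xE; 0xE ⊕ 0xB = 0x5.
P[3]: D(K, 0x9) = 0x8; 0x8 ⊕ 0x3 = 0xB.
Blocks that differ from the original plaintext: P[1], P[2].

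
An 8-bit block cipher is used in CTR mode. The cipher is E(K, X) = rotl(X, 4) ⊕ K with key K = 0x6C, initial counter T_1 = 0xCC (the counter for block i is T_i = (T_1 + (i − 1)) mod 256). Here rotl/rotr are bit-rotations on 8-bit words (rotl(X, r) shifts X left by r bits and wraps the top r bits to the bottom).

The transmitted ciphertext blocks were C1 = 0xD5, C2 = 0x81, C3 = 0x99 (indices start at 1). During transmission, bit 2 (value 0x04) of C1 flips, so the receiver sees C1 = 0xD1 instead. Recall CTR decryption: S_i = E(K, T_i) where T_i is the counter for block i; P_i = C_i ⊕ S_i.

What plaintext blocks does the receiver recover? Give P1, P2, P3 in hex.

P1 = 0x71, P2 = 0x31, P3 = 0x19

Only C1 changed, to 0xD1. In CTR, a change in C_i flips the same bit in P_i only; the keystream is unaffected. Decrypting the received ciphertext:
P1: T = 0xCC, S = E(K, T) = 0xA0; 0xD1 ⊕ 0xA0 = 0x71.
P2: T = 0xCD, S = E(K, T) = 0xB0; 0x81 ⊕ 0xB0 = 0x31.
P3: T = 0xCE, S = E(K, T) = 0x80; 0x99 ⊕ 0x80 = 0x19.
Blocks that differ from the original plaintext: P1.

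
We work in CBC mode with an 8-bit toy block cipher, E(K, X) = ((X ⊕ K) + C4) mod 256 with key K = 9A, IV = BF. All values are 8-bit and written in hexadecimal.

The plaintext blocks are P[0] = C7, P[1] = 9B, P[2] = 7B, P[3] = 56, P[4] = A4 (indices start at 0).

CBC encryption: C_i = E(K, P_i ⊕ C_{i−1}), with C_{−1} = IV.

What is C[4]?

C[4] = 3C

C[0]: P[0] ⊕ BF = 78; E(K, 78) = A6.
C[1]: P[1] ⊕ A6 = 3D; E(K, 3D) = 6B.
C[2]: P[2] ⊕ 6B = 10; E(K, 10) = 4E.
C[3]: P[3] ⊕ 4E = 18; E(K, 18) = 46.
C[4]: P[4] ⊕ 46 = E2; E(K, E2) = 3C.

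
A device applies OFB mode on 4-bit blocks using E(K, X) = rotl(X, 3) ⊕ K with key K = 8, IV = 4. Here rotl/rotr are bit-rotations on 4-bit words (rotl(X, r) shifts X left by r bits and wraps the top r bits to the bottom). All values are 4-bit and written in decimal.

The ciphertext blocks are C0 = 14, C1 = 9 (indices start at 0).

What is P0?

P0 = 4

OFB decryption: S_i = E(K, S_{i−1}) with S_{−1} = IV; P_i = C_i ⊕ S_i.
P0: S = E(K, 4) = 10; 14 ⊕ 10 = 4.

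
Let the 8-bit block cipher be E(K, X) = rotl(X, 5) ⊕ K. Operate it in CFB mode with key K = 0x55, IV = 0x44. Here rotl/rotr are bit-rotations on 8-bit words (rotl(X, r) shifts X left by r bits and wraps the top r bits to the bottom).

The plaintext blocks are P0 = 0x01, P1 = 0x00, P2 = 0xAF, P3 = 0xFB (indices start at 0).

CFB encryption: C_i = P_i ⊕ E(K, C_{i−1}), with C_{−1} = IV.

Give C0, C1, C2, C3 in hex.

C0: E(K, 0x44) = 0xDD; 0x01 ⊕ 0xDD = 0xDC.
C1: E(K, 0xDC) = 0xCE; 0x00 ⊕ 0xCE = 0xCE.
C2: E(K, 0xCE) = 0x8C; 0xAF ⊕ 0x8C = 0x23.
C3: E(K, 0x23) = 0x31; 0xFB ⊕ 0x31 = 0xCA.

C0 = 0xDC, C1 = 0xCE, C2 = 0x23, C3 = 0xCA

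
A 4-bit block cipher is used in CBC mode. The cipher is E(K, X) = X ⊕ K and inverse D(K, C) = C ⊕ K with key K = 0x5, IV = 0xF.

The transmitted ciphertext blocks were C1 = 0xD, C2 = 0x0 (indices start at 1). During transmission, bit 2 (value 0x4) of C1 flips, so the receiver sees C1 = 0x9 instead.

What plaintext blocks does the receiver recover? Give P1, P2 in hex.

P1 = 0x3, P2 = 0xC

CBC decryption: P_i = D(K, C_i) ⊕ C_{i−1}, with C_{0} = IV.
Only C1 changed, to 0x9. In CBC, a change in C_i garbles P_i and flips the same bit in P_{i+1}. Decrypting the received ciphertext:
P1: D(K, 0x9) = 0xC; 0xC ⊕ 0xF = 0x3.
P2: D(K, 0x0) = 0x5; 0x5 ⊕ 0x9 = 0xC.
Blocks that differ from the original plaintext: P1, P2.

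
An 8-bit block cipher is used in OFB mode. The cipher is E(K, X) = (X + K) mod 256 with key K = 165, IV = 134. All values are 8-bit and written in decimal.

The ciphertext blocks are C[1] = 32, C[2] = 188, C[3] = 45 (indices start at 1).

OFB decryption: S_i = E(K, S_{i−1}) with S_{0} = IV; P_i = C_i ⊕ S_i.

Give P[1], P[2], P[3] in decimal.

P[1] = 11, P[2] = 108, P[3] = 88

P[1]: S = E(K, 134) = 43; 32 ⊕ 43 = 11.
P[2]: S = E(K, 43) = 208; 188 ⊕ 208 = 108.
P[3]: S = E(K, 208) = 117; 45 ⊕ 117 = 88.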